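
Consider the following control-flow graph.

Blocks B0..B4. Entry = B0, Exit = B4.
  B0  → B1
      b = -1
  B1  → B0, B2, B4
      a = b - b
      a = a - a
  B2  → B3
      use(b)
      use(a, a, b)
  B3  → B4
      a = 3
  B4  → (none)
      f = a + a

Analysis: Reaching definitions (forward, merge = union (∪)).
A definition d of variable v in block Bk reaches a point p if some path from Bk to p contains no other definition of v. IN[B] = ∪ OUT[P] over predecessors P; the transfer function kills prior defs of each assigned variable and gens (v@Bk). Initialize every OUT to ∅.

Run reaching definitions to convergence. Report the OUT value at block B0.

Per-block solution:
  B0:   IN={a@B1, b@B0}   OUT={a@B1, b@B0}
  B1:   IN={a@B1, b@B0}   OUT={a@B1, b@B0}
  B2:   IN={a@B1, b@B0}   OUT={a@B1, b@B0}
  B3:   IN={a@B1, b@B0}   OUT={a@B3, b@B0}
  B4:   IN={a@B1, a@B3, b@B0}   OUT={a@B1, a@B3, b@B0, f@B4}

Merge at B0 (entry node, so the boundary value {} is joined with the incoming edge(s)): IN[B0] = {} ⊔ OUT[B1] = {a@B1, b@B0}
Applying B0's transfer function to that IN value gives OUT[B0] (row B0 above).

Answer: {a@B1, b@B0}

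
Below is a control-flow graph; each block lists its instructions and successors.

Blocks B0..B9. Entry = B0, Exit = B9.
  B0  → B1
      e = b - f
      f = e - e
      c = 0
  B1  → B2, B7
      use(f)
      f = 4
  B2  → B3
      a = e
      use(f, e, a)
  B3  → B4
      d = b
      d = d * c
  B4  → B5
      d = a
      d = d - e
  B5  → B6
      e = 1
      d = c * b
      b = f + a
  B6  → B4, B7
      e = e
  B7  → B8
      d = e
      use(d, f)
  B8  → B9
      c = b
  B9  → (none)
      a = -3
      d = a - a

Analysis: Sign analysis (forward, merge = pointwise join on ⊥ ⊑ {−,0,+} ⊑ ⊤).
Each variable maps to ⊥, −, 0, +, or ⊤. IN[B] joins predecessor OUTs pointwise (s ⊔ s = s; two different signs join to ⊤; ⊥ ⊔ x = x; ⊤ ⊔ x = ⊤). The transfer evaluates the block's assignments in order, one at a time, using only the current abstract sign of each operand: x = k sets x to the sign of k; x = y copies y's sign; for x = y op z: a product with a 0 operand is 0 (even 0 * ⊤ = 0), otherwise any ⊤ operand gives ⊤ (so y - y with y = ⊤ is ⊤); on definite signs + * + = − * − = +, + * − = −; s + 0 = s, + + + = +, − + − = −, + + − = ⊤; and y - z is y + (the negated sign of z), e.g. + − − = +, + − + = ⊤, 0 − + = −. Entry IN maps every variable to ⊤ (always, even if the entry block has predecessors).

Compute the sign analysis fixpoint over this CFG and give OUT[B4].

Converged values:
  B0: | IN=(all ⊤) | OUT={c:0; rest ⊤}
  B1: | IN={c:0; rest ⊤} | OUT={c:0, f:+; rest ⊤}
  B2: | IN={c:0, f:+; rest ⊤} | OUT={c:0, f:+; rest ⊤}
  B3: | IN={c:0, f:+; rest ⊤} | OUT={c:0, d:0, f:+; rest ⊤}
  B4: | IN={c:0, d:0, f:+; rest ⊤} | OUT={c:0, f:+; rest ⊤}
  B5: | IN={c:0, f:+; rest ⊤} | OUT={c:0, d:0, e:+, f:+; rest ⊤}
  B6: | IN={c:0, d:0, e:+, f:+; rest ⊤} | OUT={c:0, d:0, e:+, f:+; rest ⊤}
  B7: | IN={c:0, f:+; rest ⊤} | OUT={c:0, f:+; rest ⊤}
  B8: | IN={c:0, f:+; rest ⊤} | OUT={f:+; rest ⊤}
  B9: | IN={f:+; rest ⊤} | OUT={a:-, f:+; rest ⊤}

Merge at B4: IN[B4] = OUT[B3] ⊔ OUT[B6] = {a: ⊤, b: ⊤, c: 0, d: 0, e: ⊤, f: +}
Applying B4's transfer function to that IN value gives OUT[B4] (row B4 above).

Answer: {a: ⊤, b: ⊤, c: 0, d: ⊤, e: ⊤, f: +}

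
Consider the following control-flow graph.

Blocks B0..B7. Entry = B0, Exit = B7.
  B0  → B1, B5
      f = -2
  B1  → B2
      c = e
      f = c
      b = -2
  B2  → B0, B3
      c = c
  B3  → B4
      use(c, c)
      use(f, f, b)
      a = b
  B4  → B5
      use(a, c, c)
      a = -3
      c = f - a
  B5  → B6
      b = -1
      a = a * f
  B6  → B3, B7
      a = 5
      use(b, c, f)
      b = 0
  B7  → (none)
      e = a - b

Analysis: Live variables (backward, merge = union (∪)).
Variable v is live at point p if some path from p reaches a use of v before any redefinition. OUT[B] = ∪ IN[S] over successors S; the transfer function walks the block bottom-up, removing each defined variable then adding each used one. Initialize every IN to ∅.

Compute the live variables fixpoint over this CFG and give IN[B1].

Fixpoint table:
  B0:  IN={a, c, e}  OUT={a, c, e, f}
  B1:  IN={a, e}  OUT={a, b, c, e, f}
  B2:  IN={a, b, c, e, f}  OUT={a, b, c, e, f}
  B3:  IN={b, c, f}  OUT={a, c, f}
  B4:  IN={a, c, f}  OUT={a, c, f}
  B5:  IN={a, c, f}  OUT={b, c, f}
  B6:  IN={b, c, f}  OUT={a, b, c, f}
  B7:  IN={a, b}  OUT={}

Merge at B1: OUT[B1] = IN[B2] = {a, b, c, e, f}
Applying B1's transfer function to that OUT value gives IN[B1] (row B1 above).

Answer: {a, e}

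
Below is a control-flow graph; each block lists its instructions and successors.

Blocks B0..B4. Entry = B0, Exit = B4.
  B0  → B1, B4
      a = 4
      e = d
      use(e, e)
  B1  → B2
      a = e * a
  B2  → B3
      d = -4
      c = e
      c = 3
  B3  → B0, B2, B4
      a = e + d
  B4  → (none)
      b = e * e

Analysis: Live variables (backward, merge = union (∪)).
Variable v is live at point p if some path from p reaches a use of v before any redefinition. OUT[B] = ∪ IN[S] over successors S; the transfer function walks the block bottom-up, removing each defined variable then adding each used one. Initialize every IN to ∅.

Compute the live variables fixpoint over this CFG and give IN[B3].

Answer: {d, e}

Working:
Per-block solution:
  B0:   IN={d}   OUT={a, e}
  B1:   IN={a, e}   OUT={e}
  B2:   IN={e}   OUT={d, e}
  B3:   IN={d, e}   OUT={d, e}
  B4:   IN={e}   OUT={}

Merge at B3: OUT[B3] = IN[B0] ⊔ IN[B2] ⊔ IN[B4] = {d, e}
Applying B3's transfer function to that OUT value gives IN[B3] (row B3 above).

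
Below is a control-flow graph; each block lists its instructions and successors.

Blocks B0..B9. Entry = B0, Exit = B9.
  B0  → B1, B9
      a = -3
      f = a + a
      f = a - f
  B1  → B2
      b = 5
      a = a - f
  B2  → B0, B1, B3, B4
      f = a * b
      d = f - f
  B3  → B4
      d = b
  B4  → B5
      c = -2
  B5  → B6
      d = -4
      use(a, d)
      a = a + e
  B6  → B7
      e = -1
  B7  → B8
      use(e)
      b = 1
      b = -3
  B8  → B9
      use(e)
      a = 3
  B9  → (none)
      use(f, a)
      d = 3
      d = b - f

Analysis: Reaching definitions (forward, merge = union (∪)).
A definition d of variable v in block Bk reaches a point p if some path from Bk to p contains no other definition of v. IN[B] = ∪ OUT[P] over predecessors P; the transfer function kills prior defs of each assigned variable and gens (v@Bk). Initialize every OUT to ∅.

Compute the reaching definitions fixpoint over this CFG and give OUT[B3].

Answer: {a@B1, b@B1, d@B3, f@B2}

Working:
Fixpoint table:
  B0:   IN={a@B1, b@B1, d@B2, f@B2}   OUT={a@B0, b@B1, d@B2, f@B0}
  B1:   IN={a@B0, a@B1, b@B1, d@B2, f@B0, f@B2}   OUT={a@B1, b@B1, d@B2, f@B0, f@B2}
  B2:   IN={a@B1, b@B1, d@B2, f@B0, f@B2}   OUT={a@B1, b@B1, d@B2, f@B2}
  B3:   IN={a@B1, b@B1, d@B2, f@B2}   OUT={a@B1, b@B1, d@B3, f@B2}
  B4:   IN={a@B1, b@B1, d@B2, d@B3, f@B2}   OUT={a@B1, b@B1, c@B4, d@B2, d@B3, f@B2}
  B5:   IN={a@B1, b@B1, c@B4, d@B2, d@B3, f@B2}   OUT={a@B5, b@B1, c@B4, d@B5, f@B2}
  B6:   IN={a@B5, b@B1, c@B4, d@B5, f@B2}   OUT={a@B5, b@B1, c@B4, d@B5, e@B6, f@B2}
  B7:   IN={a@B5, b@B1, c@B4, d@B5, e@B6, f@B2}   OUT={a@B5, b@B7, c@B4, d@B5, e@B6, f@B2}
  B8:   IN={a@B5, b@B7, c@B4, d@B5, e@B6, f@B2}   OUT={a@B8, b@B7, c@B4, d@B5, e@B6, f@B2}
  B9:   IN={a@B0, a@B8, b@B1, b@B7, c@B4, d@B2, d@B5, e@B6, f@B0, f@B2}   OUT={a@B0, a@B8, b@B1, b@B7, c@B4, d@B9, e@B6, f@B0, f@B2}

Merge at B3: IN[B3] = OUT[B2] = {a@B1, b@B1, d@B2, f@B2}
Applying B3's transfer function to that IN value gives OUT[B3] (row B3 above).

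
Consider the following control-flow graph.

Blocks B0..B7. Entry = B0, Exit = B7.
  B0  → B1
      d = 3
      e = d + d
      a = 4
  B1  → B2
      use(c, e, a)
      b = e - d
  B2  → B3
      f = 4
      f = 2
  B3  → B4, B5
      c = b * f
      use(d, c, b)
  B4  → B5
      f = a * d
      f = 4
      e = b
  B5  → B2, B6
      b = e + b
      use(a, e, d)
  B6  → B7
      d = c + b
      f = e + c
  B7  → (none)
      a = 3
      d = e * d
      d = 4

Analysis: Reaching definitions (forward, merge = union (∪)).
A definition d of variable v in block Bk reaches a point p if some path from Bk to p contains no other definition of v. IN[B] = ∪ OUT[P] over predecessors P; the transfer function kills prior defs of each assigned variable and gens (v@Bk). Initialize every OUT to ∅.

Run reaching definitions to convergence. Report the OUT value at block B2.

Fixpoint table:
  B0:   IN={}   OUT={a@B0, d@B0, e@B0}
  B1:   IN={a@B0, d@B0, e@B0}   OUT={a@B0, b@B1, d@B0, e@B0}
  B2:   IN={a@B0, b@B1, b@B5, c@B3, d@B0, e@B0, e@B4, f@B2, f@B4}   OUT={a@B0, b@B1, b@B5, c@B3, d@B0, e@B0, e@B4, f@B2}
  B3:   IN={a@B0, b@B1, b@B5, c@B3, d@B0, e@B0, e@B4, f@B2}   OUT={a@B0, b@B1, b@B5, c@B3, d@B0, e@B0, e@B4, f@B2}
  B4:   IN={a@B0, b@B1, b@B5, c@B3, d@B0, e@B0, e@B4, f@B2}   OUT={a@B0, b@B1, b@B5, c@B3, d@B0, e@B4, f@B4}
  B5:   IN={a@B0, b@B1, b@B5, c@B3, d@B0, e@B0, e@B4, f@B2, f@B4}   OUT={a@B0, b@B5, c@B3, d@B0, e@B0, e@B4, f@B2, f@B4}
  B6:   IN={a@B0, b@B5, c@B3, d@B0, e@B0, e@B4, f@B2, f@B4}   OUT={a@B0, b@B5, c@B3, d@B6, e@B0, e@B4, f@B6}
  B7:   IN={a@B0, b@B5, c@B3, d@B6, e@B0, e@B4, f@B6}   OUT={a@B7, b@B5, c@B3, d@B7, e@B0, e@B4, f@B6}

Merge at B2: IN[B2] = OUT[B1] ⊔ OUT[B5] = {a@B0, b@B1, b@B5, c@B3, d@B0, e@B0, e@B4, f@B2, f@B4}
Applying B2's transfer function to that IN value gives OUT[B2] (row B2 above).

Answer: {a@B0, b@B1, b@B5, c@B3, d@B0, e@B0, e@B4, f@B2}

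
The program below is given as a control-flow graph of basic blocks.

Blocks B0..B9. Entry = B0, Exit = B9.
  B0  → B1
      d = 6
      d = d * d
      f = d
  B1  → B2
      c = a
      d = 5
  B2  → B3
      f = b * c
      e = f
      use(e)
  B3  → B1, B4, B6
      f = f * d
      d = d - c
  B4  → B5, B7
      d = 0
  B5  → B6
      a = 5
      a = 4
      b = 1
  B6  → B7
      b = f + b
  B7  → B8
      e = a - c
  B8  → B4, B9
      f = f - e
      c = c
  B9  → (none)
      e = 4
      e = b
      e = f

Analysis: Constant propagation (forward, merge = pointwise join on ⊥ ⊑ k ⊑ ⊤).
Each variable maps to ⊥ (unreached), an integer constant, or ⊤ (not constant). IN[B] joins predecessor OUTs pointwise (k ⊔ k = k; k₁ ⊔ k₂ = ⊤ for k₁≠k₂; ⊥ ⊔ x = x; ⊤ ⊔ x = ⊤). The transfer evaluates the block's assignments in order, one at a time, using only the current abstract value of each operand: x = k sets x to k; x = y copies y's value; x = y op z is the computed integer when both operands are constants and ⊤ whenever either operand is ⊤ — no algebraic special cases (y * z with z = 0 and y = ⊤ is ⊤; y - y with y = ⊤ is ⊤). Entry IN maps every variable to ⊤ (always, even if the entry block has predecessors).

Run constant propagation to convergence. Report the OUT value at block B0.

Per-block solution:
  B0:   IN=(all ⊤)   OUT={d:36, f:36; rest ⊤}
  B1:   IN=(all ⊤)   OUT={d:5; rest ⊤}
  B2:   IN={d:5; rest ⊤}   OUT={d:5; rest ⊤}
  B3:   IN={d:5; rest ⊤}   OUT=(all ⊤)
  B4:   IN=(all ⊤)   OUT={d:0; rest ⊤}
  B5:   IN={d:0; rest ⊤}   OUT={a:4, b:1, d:0; rest ⊤}
  B6:   IN=(all ⊤)   OUT=(all ⊤)
  B7:   IN=(all ⊤)   OUT=(all ⊤)
  B8:   IN=(all ⊤)   OUT=(all ⊤)
  B9:   IN=(all ⊤)   OUT=(all ⊤)

B0 is the boundary node: IN[B0] = {a: ⊤, b: ⊤, c: ⊤, d: ⊤, e: ⊤, f: ⊤}
Applying B0's transfer function to that IN value gives OUT[B0] (row B0 above).

Answer: {a: ⊤, b: ⊤, c: ⊤, d: 36, e: ⊤, f: 36}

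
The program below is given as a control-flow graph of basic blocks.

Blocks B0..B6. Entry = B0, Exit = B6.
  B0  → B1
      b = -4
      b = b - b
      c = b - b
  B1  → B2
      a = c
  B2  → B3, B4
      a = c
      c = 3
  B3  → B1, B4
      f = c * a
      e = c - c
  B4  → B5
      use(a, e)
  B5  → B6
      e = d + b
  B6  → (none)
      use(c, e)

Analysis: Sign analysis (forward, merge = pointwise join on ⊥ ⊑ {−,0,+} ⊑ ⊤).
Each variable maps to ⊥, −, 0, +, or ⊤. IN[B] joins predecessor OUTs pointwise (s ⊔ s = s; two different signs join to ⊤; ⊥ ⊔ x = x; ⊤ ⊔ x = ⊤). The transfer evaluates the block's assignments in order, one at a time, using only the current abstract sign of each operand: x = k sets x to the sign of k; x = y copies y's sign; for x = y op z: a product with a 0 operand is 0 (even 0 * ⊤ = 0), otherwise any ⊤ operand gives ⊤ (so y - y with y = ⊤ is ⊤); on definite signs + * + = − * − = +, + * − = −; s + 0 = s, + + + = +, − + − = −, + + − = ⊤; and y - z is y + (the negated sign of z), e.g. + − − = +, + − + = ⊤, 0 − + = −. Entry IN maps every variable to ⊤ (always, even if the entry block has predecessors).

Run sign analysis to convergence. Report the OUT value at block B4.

Fixpoint table:
  B0:  IN=(all ⊤)  OUT=(all ⊤)
  B1:  IN=(all ⊤)  OUT=(all ⊤)
  B2:  IN=(all ⊤)  OUT={c:+; rest ⊤}
  B3:  IN={c:+; rest ⊤}  OUT={c:+; rest ⊤}
  B4:  IN={c:+; rest ⊤}  OUT={c:+; rest ⊤}
  B5:  IN={c:+; rest ⊤}  OUT={c:+; rest ⊤}
  B6:  IN={c:+; rest ⊤}  OUT={c:+; rest ⊤}

Merge at B4: IN[B4] = OUT[B2] ⊔ OUT[B3] = {a: ⊤, b: ⊤, c: +, d: ⊤, e: ⊤, f: ⊤}
Applying B4's transfer function to that IN value gives OUT[B4] (row B4 above).

Answer: {a: ⊤, b: ⊤, c: +, d: ⊤, e: ⊤, f: ⊤}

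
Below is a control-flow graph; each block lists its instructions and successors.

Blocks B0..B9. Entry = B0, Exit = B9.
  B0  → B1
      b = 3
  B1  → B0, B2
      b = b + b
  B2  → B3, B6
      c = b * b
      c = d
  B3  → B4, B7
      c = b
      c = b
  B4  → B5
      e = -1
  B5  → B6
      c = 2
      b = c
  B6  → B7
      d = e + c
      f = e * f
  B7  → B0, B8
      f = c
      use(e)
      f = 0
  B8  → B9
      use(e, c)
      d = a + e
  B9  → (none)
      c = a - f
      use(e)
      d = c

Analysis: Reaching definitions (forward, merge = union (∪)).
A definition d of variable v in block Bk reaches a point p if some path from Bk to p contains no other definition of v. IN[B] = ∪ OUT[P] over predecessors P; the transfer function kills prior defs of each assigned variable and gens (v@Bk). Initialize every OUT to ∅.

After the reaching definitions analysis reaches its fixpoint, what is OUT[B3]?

Answer: {b@B1, c@B3, d@B6, e@B4, f@B7}

Derivation:
Per-block solution:
  B0: | IN={b@B1, b@B5, c@B2, c@B3, c@B5, d@B6, e@B4, f@B7} | OUT={b@B0, c@B2, c@B3, c@B5, d@B6, e@B4, f@B7}
  B1: | IN={b@B0, c@B2, c@B3, c@B5, d@B6, e@B4, f@B7} | OUT={b@B1, c@B2, c@B3, c@B5, d@B6, e@B4, f@B7}
  B2: | IN={b@B1, c@B2, c@B3, c@B5, d@B6, e@B4, f@B7} | OUT={b@B1, c@B2, d@B6, e@B4, f@B7}
  B3: | IN={b@B1, c@B2, d@B6, e@B4, f@B7} | OUT={b@B1, c@B3, d@B6, e@B4, f@B7}
  B4: | IN={b@B1, c@B3, d@B6, e@B4, f@B7} | OUT={b@B1, c@B3, d@B6, e@B4, f@B7}
  B5: | IN={b@B1, c@B3, d@B6, e@B4, f@B7} | OUT={b@B5, c@B5, d@B6, e@B4, f@B7}
  B6: | IN={b@B1, b@B5, c@B2, c@B5, d@B6, e@B4, f@B7} | OUT={b@B1, b@B5, c@B2, c@B5, d@B6, e@B4, f@B6}
  B7: | IN={b@B1, b@B5, c@B2, c@B3, c@B5, d@B6, e@B4, f@B6, f@B7} | OUT={b@B1, b@B5, c@B2, c@B3, c@B5, d@B6, e@B4, f@B7}
  B8: | IN={b@B1, b@B5, c@B2, c@B3, c@B5, d@B6, e@B4, f@B7} | OUT={b@B1, b@B5, c@B2, c@B3, c@B5, d@B8, e@B4, f@B7}
  B9: | IN={b@B1, b@B5, c@B2, c@B3, c@B5, d@B8, e@B4, f@B7} | OUT={b@B1, b@B5, c@B9, d@B9, e@B4, f@B7}

Merge at B3: IN[B3] = OUT[B2] = {b@B1, c@B2, d@B6, e@B4, f@B7}
Applying B3's transfer function to that IN value gives OUT[B3] (row B3 above).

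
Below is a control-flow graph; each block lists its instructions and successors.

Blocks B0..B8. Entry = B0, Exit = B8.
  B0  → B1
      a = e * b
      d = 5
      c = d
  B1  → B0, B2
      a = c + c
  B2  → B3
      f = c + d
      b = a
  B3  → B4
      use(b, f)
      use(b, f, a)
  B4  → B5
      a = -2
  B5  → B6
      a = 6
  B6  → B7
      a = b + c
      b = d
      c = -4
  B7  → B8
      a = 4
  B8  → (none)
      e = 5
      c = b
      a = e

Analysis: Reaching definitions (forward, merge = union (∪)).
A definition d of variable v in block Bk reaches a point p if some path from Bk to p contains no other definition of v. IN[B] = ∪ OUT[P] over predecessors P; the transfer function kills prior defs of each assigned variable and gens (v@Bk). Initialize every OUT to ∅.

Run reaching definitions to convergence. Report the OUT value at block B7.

Answer: {a@B7, b@B6, c@B6, d@B0, f@B2}

Working:
Fixpoint table:
  B0:  IN={a@B1, c@B0, d@B0}  OUT={a@B0, c@B0, d@B0}
  B1:  IN={a@B0, c@B0, d@B0}  OUT={a@B1, c@B0, d@B0}
  B2:  IN={a@B1, c@B0, d@B0}  OUT={a@B1, b@B2, c@B0, d@B0, f@B2}
  B3:  IN={a@B1, b@B2, c@B0, d@B0, f@B2}  OUT={a@B1, b@B2, c@B0, d@B0, f@B2}
  B4:  IN={a@B1, b@B2, c@B0, d@B0, f@B2}  OUT={a@B4, b@B2, c@B0, d@B0, f@B2}
  B5:  IN={a@B4, b@B2, c@B0, d@B0, f@B2}  OUT={a@B5, b@B2, c@B0, d@B0, f@B2}
  B6:  IN={a@B5, b@B2, c@B0, d@B0, f@B2}  OUT={a@B6, b@B6, c@B6, d@B0, f@B2}
  B7:  IN={a@B6, b@B6, c@B6, d@B0, f@B2}  OUT={a@B7, b@B6, c@B6, d@B0, f@B2}
  B8:  IN={a@B7, b@B6, c@B6, d@B0, f@B2}  OUT={a@B8, b@B6, c@B8, d@B0, e@B8, f@B2}

Merge at B7: IN[B7] = OUT[B6] = {a@B6, b@B6, c@B6, d@B0, f@B2}
Applying B7's transfer function to that IN value gives OUT[B7] (row B7 above).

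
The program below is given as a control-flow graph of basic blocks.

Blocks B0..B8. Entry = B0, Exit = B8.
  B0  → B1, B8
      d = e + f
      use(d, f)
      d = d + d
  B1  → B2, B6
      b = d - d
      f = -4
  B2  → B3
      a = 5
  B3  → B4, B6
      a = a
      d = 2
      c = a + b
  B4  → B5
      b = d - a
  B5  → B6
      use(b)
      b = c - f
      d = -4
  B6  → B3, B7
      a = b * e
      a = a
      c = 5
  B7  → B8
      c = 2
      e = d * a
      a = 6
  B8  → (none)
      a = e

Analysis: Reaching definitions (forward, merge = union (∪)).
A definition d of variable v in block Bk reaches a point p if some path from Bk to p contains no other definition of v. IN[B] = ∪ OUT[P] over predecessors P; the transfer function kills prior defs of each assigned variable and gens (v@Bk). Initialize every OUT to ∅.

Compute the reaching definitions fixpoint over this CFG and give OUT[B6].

Answer: {a@B6, b@B1, b@B5, c@B6, d@B0, d@B3, d@B5, f@B1}

Working:
Per-block solution:
  B0: | IN={} | OUT={d@B0}
  B1: | IN={d@B0} | OUT={b@B1, d@B0, f@B1}
  B2: | IN={b@B1, d@B0, f@B1} | OUT={a@B2, b@B1, d@B0, f@B1}
  B3: | IN={a@B2, a@B6, b@B1, b@B5, c@B6, d@B0, d@B3, d@B5, f@B1} | OUT={a@B3, b@B1, b@B5, c@B3, d@B3, f@B1}
  B4: | IN={a@B3, b@B1, b@B5, c@B3, d@B3, f@B1} | OUT={a@B3, b@B4, c@B3, d@B3, f@B1}
  B5: | IN={a@B3, b@B4, c@B3, d@B3, f@B1} | OUT={a@B3, b@B5, c@B3, d@B5, f@B1}
  B6: | IN={a@B3, b@B1, b@B5, c@B3, d@B0, d@B3, d@B5, f@B1} | OUT={a@B6, b@B1, b@B5, c@B6, d@B0, d@B3, d@B5, f@B1}
  B7: | IN={a@B6, b@B1, b@B5, c@B6, d@B0, d@B3, d@B5, f@B1} | OUT={a@B7, b@B1, b@B5, c@B7, d@B0, d@B3, d@B5, e@B7, f@B1}
  B8: | IN={a@B7, b@B1, b@B5, c@B7, d@B0, d@B3, d@B5, e@B7, f@B1} | OUT={a@B8, b@B1, b@B5, c@B7, d@B0, d@B3, d@B5, e@B7, f@B1}

Merge at B6: IN[B6] = OUT[B1] ⊔ OUT[B3] ⊔ OUT[B5] = {a@B3, b@B1, b@B5, c@B3, d@B0, d@B3, d@B5, f@B1}
Applying B6's transfer function to that IN value gives OUT[B6] (row B6 above).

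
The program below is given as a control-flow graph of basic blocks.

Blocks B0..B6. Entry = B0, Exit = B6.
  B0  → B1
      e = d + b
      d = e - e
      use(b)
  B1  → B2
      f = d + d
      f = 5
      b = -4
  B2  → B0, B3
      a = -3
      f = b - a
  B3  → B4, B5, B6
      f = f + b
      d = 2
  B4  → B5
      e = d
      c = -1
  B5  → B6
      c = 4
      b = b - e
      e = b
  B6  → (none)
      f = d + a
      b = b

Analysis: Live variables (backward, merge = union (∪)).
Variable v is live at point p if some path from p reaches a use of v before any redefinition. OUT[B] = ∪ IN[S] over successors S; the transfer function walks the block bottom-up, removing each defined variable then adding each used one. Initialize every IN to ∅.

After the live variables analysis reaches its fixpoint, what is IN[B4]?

Answer: {a, b, d}

Trace:
Converged values:
  B0:   IN={b, d}   OUT={d, e}
  B1:   IN={d, e}   OUT={b, d, e}
  B2:   IN={b, d, e}   OUT={a, b, d, e, f}
  B3:   IN={a, b, e, f}   OUT={a, b, d, e}
  B4:   IN={a, b, d}   OUT={a, b, d, e}
  B5:   IN={a, b, d, e}   OUT={a, b, d}
  B6:   IN={a, b, d}   OUT={}

Merge at B4: OUT[B4] = IN[B5] = {a, b, d, e}
Applying B4's transfer function to that OUT value gives IN[B4] (row B4 above).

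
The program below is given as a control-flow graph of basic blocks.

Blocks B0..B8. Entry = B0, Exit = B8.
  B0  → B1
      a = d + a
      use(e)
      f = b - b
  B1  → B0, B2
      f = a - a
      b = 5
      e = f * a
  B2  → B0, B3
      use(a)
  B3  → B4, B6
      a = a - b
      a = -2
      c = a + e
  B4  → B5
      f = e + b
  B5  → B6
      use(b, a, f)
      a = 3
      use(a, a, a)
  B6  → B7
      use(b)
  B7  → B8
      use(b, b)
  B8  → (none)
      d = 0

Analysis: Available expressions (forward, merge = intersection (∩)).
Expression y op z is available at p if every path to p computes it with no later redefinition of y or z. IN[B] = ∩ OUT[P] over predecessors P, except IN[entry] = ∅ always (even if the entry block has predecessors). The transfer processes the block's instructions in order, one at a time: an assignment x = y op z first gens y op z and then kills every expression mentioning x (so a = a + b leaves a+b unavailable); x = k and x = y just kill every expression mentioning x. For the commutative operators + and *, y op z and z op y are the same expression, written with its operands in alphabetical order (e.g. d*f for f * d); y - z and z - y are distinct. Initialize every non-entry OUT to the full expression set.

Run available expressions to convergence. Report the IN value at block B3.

Converged values:
  B0:   IN={}   OUT={b-b}
  B1:   IN={b-b}   OUT={a*f, a-a}
  B2:   IN={a*f, a-a}   OUT={a*f, a-a}
  B3:   IN={a*f, a-a}   OUT={a+e}
  B4:   IN={a+e}   OUT={a+e, b+e}
  B5:   IN={a+e, b+e}   OUT={b+e}
  B6:   IN={}   OUT={}
  B7:   IN={}   OUT={}
  B8:   IN={}   OUT={}

Merge at B3: IN[B3] = OUT[B2] = {a*f, a-a}

Answer: {a*f, a-a}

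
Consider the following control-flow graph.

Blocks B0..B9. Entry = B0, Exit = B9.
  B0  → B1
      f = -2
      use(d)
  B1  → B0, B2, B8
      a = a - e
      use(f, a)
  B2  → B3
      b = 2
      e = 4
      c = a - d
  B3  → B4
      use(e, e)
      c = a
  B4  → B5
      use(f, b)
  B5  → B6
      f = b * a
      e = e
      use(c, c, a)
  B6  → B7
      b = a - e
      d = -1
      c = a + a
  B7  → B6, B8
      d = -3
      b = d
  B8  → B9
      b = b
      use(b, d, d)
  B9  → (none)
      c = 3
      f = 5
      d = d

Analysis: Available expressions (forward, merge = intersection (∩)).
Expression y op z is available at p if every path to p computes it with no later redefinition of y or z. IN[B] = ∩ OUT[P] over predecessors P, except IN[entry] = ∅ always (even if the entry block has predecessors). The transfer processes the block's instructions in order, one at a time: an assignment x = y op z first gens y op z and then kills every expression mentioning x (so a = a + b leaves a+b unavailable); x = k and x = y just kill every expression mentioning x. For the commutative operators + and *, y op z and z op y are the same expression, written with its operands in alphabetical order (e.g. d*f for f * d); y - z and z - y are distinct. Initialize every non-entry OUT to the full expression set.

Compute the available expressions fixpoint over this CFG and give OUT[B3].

Answer: {a-d}

Trace:
Converged values:
  B0:   IN={}   OUT={}
  B1:   IN={}   OUT={}
  B2:   IN={}   OUT={a-d}
  B3:   IN={a-d}   OUT={a-d}
  B4:   IN={a-d}   OUT={a-d}
  B5:   IN={a-d}   OUT={a*b, a-d}
  B6:   IN={}   OUT={a+a, a-e}
  B7:   IN={a+a, a-e}   OUT={a+a, a-e}
  B8:   IN={}   OUT={}
  B9:   IN={}   OUT={}

Merge at B3: IN[B3] = OUT[B2] = {a-d}
Applying B3's transfer function to that IN value gives OUT[B3] (row B3 above).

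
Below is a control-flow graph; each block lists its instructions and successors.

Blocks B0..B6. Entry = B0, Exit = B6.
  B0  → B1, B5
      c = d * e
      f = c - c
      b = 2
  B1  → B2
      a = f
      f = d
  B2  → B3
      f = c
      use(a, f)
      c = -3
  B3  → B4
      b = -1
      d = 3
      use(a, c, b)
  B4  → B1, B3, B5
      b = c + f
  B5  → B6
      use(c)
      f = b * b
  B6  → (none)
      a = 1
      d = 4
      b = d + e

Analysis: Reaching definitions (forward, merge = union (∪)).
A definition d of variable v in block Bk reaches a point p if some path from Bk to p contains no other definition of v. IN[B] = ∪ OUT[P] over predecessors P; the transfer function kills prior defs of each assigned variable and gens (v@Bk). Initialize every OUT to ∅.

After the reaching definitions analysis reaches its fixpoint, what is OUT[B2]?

Answer: {a@B1, b@B0, b@B4, c@B2, d@B3, f@B2}

Working:
Per-block solution:
  B0: | IN={} | OUT={b@B0, c@B0, f@B0}
  B1: | IN={a@B1, b@B0, b@B4, c@B0, c@B2, d@B3, f@B0, f@B2} | OUT={a@B1, b@B0, b@B4, c@B0, c@B2, d@B3, f@B1}
  B2: | IN={a@B1, b@B0, b@B4, c@B0, c@B2, d@B3, f@B1} | OUT={a@B1, b@B0, b@B4, c@B2, d@B3, f@B2}
  B3: | IN={a@B1, b@B0, b@B4, c@B2, d@B3, f@B2} | OUT={a@B1, b@B3, c@B2, d@B3, f@B2}
  B4: | IN={a@B1, b@B3, c@B2, d@B3, f@B2} | OUT={a@B1, b@B4, c@B2, d@B3, f@B2}
  B5: | IN={a@B1, b@B0, b@B4, c@B0, c@B2, d@B3, f@B0, f@B2} | OUT={a@B1, b@B0, b@B4, c@B0, c@B2, d@B3, f@B5}
  B6: | IN={a@B1, b@B0, b@B4, c@B0, c@B2, d@B3, f@B5} | OUT={a@B6, b@B6, c@B0, c@B2, d@B6, f@B5}

Merge at B2: IN[B2] = OUT[B1] = {a@B1, b@B0, b@B4, c@B0, c@B2, d@B3, f@B1}
Applying B2's transfer function to that IN value gives OUT[B2] (row B2 above).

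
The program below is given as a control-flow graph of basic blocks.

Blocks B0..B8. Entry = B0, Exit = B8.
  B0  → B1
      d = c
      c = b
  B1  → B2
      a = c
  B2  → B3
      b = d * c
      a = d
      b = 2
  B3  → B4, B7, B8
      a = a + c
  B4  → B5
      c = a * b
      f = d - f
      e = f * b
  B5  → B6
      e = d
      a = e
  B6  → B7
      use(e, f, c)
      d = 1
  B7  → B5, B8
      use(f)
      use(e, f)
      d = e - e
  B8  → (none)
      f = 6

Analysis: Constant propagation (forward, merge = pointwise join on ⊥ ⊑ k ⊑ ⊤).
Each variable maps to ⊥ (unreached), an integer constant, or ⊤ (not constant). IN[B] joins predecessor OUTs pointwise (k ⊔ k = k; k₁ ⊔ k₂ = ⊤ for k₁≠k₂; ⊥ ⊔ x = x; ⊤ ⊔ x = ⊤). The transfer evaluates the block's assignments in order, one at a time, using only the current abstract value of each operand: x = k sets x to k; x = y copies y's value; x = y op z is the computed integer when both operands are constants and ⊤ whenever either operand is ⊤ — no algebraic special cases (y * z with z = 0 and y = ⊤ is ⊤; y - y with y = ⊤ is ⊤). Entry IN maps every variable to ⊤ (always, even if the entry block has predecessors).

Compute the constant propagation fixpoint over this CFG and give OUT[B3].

Answer: {a: ⊤, b: 2, c: ⊤, d: ⊤, e: ⊤, f: ⊤}

Working:
Converged values:
  B0:   IN=(all ⊤)   OUT=(all ⊤)
  B1:   IN=(all ⊤)   OUT=(all ⊤)
  B2:   IN=(all ⊤)   OUT={b:2; rest ⊤}
  B3:   IN={b:2; rest ⊤}   OUT={b:2; rest ⊤}
  B4:   IN={b:2; rest ⊤}   OUT={b:2; rest ⊤}
  B5:   IN={b:2; rest ⊤}   OUT={b:2; rest ⊤}
  B6:   IN={b:2; rest ⊤}   OUT={b:2, d:1; rest ⊤}
  B7:   IN={b:2; rest ⊤}   OUT={b:2; rest ⊤}
  B8:   IN={b:2; rest ⊤}   OUT={b:2, f:6; rest ⊤}

Merge at B3: IN[B3] = OUT[B2] = {a: ⊤, b: 2, c: ⊤, d: ⊤, e: ⊤, f: ⊤}
Applying B3's transfer function to that IN value gives OUT[B3] (row B3 above).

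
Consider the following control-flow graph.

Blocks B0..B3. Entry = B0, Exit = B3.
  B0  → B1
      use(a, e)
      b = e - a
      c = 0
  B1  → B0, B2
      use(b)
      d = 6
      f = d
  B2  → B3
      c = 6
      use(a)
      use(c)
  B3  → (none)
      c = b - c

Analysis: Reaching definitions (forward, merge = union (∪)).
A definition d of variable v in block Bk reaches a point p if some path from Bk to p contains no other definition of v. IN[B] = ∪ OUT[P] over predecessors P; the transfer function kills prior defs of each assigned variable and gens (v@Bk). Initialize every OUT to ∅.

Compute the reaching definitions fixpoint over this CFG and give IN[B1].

Per-block solution:
  B0:  IN={b@B0, c@B0, d@B1, f@B1}  OUT={b@B0, c@B0, d@B1, f@B1}
  B1:  IN={b@B0, c@B0, d@B1, f@B1}  OUT={b@B0, c@B0, d@B1, f@B1}
  B2:  IN={b@B0, c@B0, d@B1, f@B1}  OUT={b@B0, c@B2, d@B1, f@B1}
  B3:  IN={b@B0, c@B2, d@B1, f@B1}  OUT={b@B0, c@B3, d@B1, f@B1}

Merge at B1: IN[B1] = OUT[B0] = {b@B0, c@B0, d@B1, f@B1}

Answer: {b@B0, c@B0, d@B1, f@B1}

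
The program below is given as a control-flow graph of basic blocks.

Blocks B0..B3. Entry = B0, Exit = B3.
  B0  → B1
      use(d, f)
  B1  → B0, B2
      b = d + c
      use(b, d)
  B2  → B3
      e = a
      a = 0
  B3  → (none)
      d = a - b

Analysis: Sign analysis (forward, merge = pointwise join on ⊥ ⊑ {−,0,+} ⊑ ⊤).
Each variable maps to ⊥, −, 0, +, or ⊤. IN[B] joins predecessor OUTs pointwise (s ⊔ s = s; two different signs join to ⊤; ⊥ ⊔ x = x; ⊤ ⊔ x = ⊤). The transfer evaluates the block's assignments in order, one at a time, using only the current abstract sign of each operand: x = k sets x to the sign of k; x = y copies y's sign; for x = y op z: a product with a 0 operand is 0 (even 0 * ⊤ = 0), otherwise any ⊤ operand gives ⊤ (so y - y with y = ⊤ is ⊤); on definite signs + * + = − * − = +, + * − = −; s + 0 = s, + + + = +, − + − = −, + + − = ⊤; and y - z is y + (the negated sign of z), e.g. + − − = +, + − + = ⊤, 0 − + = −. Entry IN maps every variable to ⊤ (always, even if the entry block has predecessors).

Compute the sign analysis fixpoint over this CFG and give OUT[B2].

Answer: {a: 0, b: ⊤, c: ⊤, d: ⊤, e: ⊤, f: ⊤}

Working:
Fixpoint table:
  B0:  IN=(all ⊤)  OUT=(all ⊤)
  B1:  IN=(all ⊤)  OUT=(all ⊤)
  B2:  IN=(all ⊤)  OUT={a:0; rest ⊤}
  B3:  IN={a:0; rest ⊤}  OUT={a:0; rest ⊤}

Merge at B2: IN[B2] = OUT[B1] = {a: ⊤, b: ⊤, c: ⊤, d: ⊤, e: ⊤, f: ⊤}
Applying B2's transfer function to that IN value gives OUT[B2] (row B2 above).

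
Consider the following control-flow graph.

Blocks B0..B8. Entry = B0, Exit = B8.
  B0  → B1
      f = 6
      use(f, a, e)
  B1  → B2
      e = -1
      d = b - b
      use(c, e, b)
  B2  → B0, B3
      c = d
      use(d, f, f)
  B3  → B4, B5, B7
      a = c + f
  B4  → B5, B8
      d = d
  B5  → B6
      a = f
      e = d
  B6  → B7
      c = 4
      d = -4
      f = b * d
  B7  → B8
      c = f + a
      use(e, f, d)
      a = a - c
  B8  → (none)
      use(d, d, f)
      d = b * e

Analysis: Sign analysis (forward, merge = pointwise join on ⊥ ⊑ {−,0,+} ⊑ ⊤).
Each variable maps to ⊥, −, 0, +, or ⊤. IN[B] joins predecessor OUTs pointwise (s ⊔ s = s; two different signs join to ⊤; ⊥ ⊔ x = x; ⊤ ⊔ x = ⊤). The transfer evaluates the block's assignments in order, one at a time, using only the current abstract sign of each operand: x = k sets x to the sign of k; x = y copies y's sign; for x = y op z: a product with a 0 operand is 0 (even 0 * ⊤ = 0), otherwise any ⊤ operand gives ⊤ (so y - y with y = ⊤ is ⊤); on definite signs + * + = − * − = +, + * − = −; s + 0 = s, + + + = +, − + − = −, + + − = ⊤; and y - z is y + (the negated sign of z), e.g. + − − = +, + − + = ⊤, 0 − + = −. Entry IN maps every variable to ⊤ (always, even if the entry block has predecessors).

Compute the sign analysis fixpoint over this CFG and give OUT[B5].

Answer: {a: +, b: ⊤, c: ⊤, d: ⊤, e: ⊤, f: +}

Derivation:
Per-block solution:
  B0:   IN=(all ⊤)   OUT={f:+; rest ⊤}
  B1:   IN={f:+; rest ⊤}   OUT={e:-, f:+; rest ⊤}
  B2:   IN={e:-, f:+; rest ⊤}   OUT={e:-, f:+; rest ⊤}
  B3:   IN={e:-, f:+; rest ⊤}   OUT={e:-, f:+; rest ⊤}
  B4:   IN={e:-, f:+; rest ⊤}   OUT={e:-, f:+; rest ⊤}
  B5:   IN={e:-, f:+; rest ⊤}   OUT={a:+, f:+; rest ⊤}
  B6:   IN={a:+, f:+; rest ⊤}   OUT={a:+, c:+, d:-; rest ⊤}
  B7:   IN=(all ⊤)   OUT=(all ⊤)
  B8:   IN=(all ⊤)   OUT=(all ⊤)

Merge at B5: IN[B5] = OUT[B3] ⊔ OUT[B4] = {a: ⊤, b: ⊤, c: ⊤, d: ⊤, e: -, f: +}
Applying B5's transfer function to that IN value gives OUT[B5] (row B5 above).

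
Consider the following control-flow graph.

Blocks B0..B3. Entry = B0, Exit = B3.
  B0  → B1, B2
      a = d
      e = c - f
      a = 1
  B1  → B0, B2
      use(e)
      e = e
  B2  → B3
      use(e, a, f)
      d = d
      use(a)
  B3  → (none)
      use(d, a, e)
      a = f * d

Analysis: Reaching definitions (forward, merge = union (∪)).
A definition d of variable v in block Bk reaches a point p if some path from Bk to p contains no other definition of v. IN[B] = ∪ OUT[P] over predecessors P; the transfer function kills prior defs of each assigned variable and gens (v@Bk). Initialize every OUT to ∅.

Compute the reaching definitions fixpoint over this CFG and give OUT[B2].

Converged values:
  B0: | IN={a@B0, e@B1} | OUT={a@B0, e@B0}
  B1: | IN={a@B0, e@B0} | OUT={a@B0, e@B1}
  B2: | IN={a@B0, e@B0, e@B1} | OUT={a@B0, d@B2, e@B0, e@B1}
  B3: | IN={a@B0, d@B2, e@B0, e@B1} | OUT={a@B3, d@B2, e@B0, e@B1}

Merge at B2: IN[B2] = OUT[B0] ⊔ OUT[B1] = {a@B0, e@B0, e@B1}
Applying B2's transfer function to that IN value gives OUT[B2] (row B2 above).

Answer: {a@B0, d@B2, e@B0, e@B1}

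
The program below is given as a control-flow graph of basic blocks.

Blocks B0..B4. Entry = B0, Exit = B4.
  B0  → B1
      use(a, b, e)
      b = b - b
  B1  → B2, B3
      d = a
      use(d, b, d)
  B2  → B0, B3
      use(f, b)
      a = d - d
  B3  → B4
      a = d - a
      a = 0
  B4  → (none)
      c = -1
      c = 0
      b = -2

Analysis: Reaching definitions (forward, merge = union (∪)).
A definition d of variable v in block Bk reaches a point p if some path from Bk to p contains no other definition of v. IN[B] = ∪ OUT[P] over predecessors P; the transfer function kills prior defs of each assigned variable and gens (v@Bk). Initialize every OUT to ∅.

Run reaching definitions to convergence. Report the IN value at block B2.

Per-block solution:
  B0:  IN={a@B2, b@B0, d@B1}  OUT={a@B2, b@B0, d@B1}
  B1:  IN={a@B2, b@B0, d@B1}  OUT={a@B2, b@B0, d@B1}
  B2:  IN={a@B2, b@B0, d@B1}  OUT={a@B2, b@B0, d@B1}
  B3:  IN={a@B2, b@B0, d@B1}  OUT={a@B3, b@B0, d@B1}
  B4:  IN={a@B3, b@B0, d@B1}  OUT={a@B3, b@B4, c@B4, d@B1}

Merge at B2: IN[B2] = OUT[B1] = {a@B2, b@B0, d@B1}

Answer: {a@B2, b@B0, d@B1}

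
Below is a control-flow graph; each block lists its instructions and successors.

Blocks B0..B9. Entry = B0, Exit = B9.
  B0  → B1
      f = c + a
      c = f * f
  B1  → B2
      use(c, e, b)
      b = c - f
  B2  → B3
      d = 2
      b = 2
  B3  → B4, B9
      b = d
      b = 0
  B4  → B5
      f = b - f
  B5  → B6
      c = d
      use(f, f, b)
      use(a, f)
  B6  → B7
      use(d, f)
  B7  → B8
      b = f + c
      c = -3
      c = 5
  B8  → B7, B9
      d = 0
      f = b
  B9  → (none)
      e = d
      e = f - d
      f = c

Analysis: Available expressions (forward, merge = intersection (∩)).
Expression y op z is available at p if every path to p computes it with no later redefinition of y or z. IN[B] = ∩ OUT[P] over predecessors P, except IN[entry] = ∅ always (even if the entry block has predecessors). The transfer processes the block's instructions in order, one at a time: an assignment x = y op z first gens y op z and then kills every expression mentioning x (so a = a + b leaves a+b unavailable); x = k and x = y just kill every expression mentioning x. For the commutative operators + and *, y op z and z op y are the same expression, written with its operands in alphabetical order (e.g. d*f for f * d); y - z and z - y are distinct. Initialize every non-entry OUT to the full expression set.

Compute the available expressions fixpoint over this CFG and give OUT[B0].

Answer: {f*f}

Derivation:
Fixpoint table:
  B0:  IN={}  OUT={f*f}
  B1:  IN={f*f}  OUT={c-f, f*f}
  B2:  IN={c-f, f*f}  OUT={c-f, f*f}
  B3:  IN={c-f, f*f}  OUT={c-f, f*f}
  B4:  IN={c-f, f*f}  OUT={}
  B5:  IN={}  OUT={}
  B6:  IN={}  OUT={}
  B7:  IN={}  OUT={}
  B8:  IN={}  OUT={}
  B9:  IN={}  OUT={}

B0 is the boundary node: IN[B0] = {}
Applying B0's transfer function to that IN value gives OUT[B0] (row B0 above).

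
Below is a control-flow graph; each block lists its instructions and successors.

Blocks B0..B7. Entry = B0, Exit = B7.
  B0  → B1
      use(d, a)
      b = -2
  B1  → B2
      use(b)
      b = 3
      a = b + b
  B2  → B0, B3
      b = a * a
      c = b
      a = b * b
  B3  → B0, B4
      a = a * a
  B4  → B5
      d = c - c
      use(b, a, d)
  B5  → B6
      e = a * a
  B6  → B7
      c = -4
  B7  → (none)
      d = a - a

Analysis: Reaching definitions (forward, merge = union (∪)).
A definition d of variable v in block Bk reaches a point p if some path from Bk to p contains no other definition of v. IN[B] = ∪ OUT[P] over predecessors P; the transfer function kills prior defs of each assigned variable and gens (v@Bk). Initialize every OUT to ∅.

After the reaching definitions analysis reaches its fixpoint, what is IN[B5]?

Answer: {a@B3, b@B2, c@B2, d@B4}

Derivation:
Fixpoint table:
  B0: | IN={a@B2, a@B3, b@B2, c@B2} | OUT={a@B2, a@B3, b@B0, c@B2}
  B1: | IN={a@B2, a@B3, b@B0, c@B2} | OUT={a@B1, b@B1, c@B2}
  B2: | IN={a@B1, b@B1, c@B2} | OUT={a@B2, b@B2, c@B2}
  B3: | IN={a@B2, b@B2, c@B2} | OUT={a@B3, b@B2, c@B2}
  B4: | IN={a@B3, b@B2, c@B2} | OUT={a@B3, b@B2, c@B2, d@B4}
  B5: | IN={a@B3, b@B2, c@B2, d@B4} | OUT={a@B3, b@B2, c@B2, d@B4, e@B5}
  B6: | IN={a@B3, b@B2, c@B2, d@B4, e@B5} | OUT={a@B3, b@B2, c@B6, d@B4, e@B5}
  B7: | IN={a@B3, b@B2, c@B6, d@B4, e@B5} | OUT={a@B3, b@B2, c@B6, d@B7, e@B5}

Merge at B5: IN[B5] = OUT[B4] = {a@B3, b@B2, c@B2, d@B4}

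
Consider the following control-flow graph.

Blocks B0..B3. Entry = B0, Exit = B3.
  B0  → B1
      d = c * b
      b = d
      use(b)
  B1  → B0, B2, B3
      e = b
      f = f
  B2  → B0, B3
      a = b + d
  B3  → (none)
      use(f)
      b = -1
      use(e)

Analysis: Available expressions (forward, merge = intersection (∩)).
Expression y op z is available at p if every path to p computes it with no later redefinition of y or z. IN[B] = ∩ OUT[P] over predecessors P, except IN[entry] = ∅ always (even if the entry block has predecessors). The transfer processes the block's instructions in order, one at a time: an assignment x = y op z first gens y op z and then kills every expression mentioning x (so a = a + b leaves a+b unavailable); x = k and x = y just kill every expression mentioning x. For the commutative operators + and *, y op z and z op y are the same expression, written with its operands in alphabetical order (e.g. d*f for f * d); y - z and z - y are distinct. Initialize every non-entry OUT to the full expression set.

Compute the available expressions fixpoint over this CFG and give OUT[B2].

Answer: {b+d}

Trace:
Fixpoint table:
  B0:   IN={}   OUT={}
  B1:   IN={}   OUT={}
  B2:   IN={}   OUT={b+d}
  B3:   IN={}   OUT={}

Merge at B2: IN[B2] = OUT[B1] = {}
Applying B2's transfer function to that IN value gives OUT[B2] (row B2 above).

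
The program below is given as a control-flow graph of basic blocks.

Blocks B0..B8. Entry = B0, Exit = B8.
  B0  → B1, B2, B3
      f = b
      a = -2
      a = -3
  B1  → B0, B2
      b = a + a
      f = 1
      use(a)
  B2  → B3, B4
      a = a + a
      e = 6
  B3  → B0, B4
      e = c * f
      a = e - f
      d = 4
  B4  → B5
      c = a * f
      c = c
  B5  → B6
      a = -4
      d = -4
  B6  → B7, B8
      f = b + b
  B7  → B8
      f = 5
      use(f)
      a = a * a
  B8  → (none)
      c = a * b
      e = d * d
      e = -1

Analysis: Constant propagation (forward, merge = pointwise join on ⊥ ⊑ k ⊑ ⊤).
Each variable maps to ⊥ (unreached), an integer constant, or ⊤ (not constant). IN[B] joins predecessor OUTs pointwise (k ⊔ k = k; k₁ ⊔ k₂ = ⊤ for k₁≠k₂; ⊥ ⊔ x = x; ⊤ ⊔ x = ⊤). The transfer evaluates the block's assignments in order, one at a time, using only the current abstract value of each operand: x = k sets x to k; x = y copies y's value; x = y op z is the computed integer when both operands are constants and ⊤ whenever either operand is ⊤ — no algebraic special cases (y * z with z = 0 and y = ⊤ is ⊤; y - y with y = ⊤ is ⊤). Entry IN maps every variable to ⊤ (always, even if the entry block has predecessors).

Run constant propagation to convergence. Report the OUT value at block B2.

Answer: {a: -6, b: ⊤, c: ⊤, d: ⊤, e: 6, f: ⊤}

Derivation:
Converged values:
  B0: | IN=(all ⊤) | OUT={a:-3; rest ⊤}
  B1: | IN={a:-3; rest ⊤} | OUT={a:-3, b:-6, f:1; rest ⊤}
  B2: | IN={a:-3; rest ⊤} | OUT={a:-6, e:6; rest ⊤}
  B3: | IN=(all ⊤) | OUT={d:4; rest ⊤}
  B4: | IN=(all ⊤) | OUT=(all ⊤)
  B5: | IN=(all ⊤) | OUT={a:-4, d:-4; rest ⊤}
  B6: | IN={a:-4, d:-4; rest ⊤} | OUT={a:-4, d:-4; rest ⊤}
  B7: | IN={a:-4, d:-4; rest ⊤} | OUT={a:16, d:-4, f:5; rest ⊤}
  B8: | IN={d:-4; rest ⊤} | OUT={d:-4, e:-1; rest ⊤}

Merge at B2: IN[B2] = OUT[B0] ⊔ OUT[B1] = {a: -3, b: ⊤, c: ⊤, d: ⊤, e: ⊤, f: ⊤}
Applying B2's transfer function to that IN value gives OUT[B2] (row B2 above).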